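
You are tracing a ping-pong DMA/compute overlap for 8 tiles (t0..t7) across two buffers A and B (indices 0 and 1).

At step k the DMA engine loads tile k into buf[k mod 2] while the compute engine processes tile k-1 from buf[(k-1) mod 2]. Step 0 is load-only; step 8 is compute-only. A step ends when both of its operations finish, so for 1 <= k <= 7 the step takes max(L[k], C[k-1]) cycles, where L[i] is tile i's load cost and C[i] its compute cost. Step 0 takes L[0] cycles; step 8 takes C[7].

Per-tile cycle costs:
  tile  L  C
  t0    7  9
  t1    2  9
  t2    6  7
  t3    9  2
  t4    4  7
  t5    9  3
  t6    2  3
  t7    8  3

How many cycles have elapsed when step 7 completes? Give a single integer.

end_cycle[7] = 58

step 0: L[0]=7 → dur=7, Σ=7 | A=load:t0 B=idle [load-only]
step 1: L[1]=2 C[0]=9 → dur=9, Σ=16 | A=compute:t0 B=load:t1 [compute-bound]
step 2: L[2]=6 C[1]=9 → dur=9, Σ=25 | A=load:t2 B=compute:t1 [compute-bound]
step 3: L[3]=9 C[2]=7 → dur=9, Σ=34 | A=compute:t2 B=load:t3 [load-bound]
step 4: L[4]=4 C[3]=2 → dur=4, Σ=38 | A=load:t4 B=compute:t3 [load-bound]
step 5: L[5]=9 C[4]=7 → dur=9, Σ=47 | A=compute:t4 B=load:t5 [load-bound]
step 6: L[6]=2 C[5]=3 → dur=3, Σ=50 | A=load:t6 B=compute:t5 [compute-bound]
step 7: L[7]=8 C[6]=3 → dur=8, Σ=58 | A=compute:t6 B=load:t7 [load-bound]
step 8: C[7]=3 → dur=3, Σ=61 | A=idle B=compute:t7 [compute-only]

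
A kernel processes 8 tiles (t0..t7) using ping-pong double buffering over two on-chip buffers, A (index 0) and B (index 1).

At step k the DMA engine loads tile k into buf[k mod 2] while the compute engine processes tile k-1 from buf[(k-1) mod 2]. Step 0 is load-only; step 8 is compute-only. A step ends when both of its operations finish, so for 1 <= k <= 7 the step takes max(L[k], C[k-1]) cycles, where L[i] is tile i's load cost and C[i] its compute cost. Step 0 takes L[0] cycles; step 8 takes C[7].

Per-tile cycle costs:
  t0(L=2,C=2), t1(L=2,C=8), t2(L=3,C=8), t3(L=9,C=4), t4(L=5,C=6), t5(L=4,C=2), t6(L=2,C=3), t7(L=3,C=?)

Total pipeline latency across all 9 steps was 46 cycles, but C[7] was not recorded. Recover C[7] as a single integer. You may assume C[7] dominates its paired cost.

C[7] = 9

step 0 = dur = L[0]=2 = 2
step 1 = dur = max(L[1]=2, C[0]=2) = 2
step 2 = dur = max(L[2]=3, C[1]=8) = 8
step 3 = dur = max(L[3]=9, C[2]=8) = 9
step 4 = dur = max(L[4]=5, C[3]=4) = 5
step 5 = dur = max(L[5]=4, C[4]=6) = 6
step 6 = dur = max(L[6]=2, C[5]=2) = 2
step 7 = dur = max(L[7]=3, C[6]=3) = 3
step 8 = dur = C[7]=? = C[7]  (unknown; binding)
sum of known step durations = 37
dur[8] = total - known = 46 - 37 = 9
C[7] is the binding max in step 8, so C[7] = dur[8] = 9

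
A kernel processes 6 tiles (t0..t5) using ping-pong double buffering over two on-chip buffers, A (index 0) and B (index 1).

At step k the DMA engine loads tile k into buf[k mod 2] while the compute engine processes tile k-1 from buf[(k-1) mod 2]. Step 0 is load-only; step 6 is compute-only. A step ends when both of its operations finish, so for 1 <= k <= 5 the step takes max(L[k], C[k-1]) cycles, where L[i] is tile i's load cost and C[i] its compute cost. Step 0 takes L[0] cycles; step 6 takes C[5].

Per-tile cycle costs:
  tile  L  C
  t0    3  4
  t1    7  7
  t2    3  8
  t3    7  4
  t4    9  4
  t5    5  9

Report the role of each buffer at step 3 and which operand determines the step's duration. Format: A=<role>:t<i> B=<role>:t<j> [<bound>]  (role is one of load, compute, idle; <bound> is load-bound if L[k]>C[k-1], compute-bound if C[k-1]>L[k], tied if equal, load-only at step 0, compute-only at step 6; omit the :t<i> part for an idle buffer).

step 0: L[0]=3 → dur=3, Σ=3 | A=load:t0 B=idle [load-only]
step 1: L[1]=7 C[0]=4 → dur=7, Σ=10 | A=compute:t0 B=load:t1 [load-bound]
step 2: L[2]=3 C[1]=7 → dur=7, Σ=17 | A=load:t2 B=compute:t1 [compute-bound]
step 3: L[3]=7 C[2]=8 → dur=8, Σ=25 | A=compute:t2 B=load:t3 [compute-bound]
step 4: L[4]=9 C[3]=4 → dur=9, Σ=34 | A=load:t4 B=compute:t3 [load-bound]
step 5: L[5]=5 C[4]=4 → dur=5, Σ=39 | A=compute:t4 B=load:t5 [load-bound]
step 6: C[5]=9 → dur=9, Σ=48 | A=idle B=compute:t5 [compute-only]

step 3: A=compute:t2 B=load:t3 [compute-bound]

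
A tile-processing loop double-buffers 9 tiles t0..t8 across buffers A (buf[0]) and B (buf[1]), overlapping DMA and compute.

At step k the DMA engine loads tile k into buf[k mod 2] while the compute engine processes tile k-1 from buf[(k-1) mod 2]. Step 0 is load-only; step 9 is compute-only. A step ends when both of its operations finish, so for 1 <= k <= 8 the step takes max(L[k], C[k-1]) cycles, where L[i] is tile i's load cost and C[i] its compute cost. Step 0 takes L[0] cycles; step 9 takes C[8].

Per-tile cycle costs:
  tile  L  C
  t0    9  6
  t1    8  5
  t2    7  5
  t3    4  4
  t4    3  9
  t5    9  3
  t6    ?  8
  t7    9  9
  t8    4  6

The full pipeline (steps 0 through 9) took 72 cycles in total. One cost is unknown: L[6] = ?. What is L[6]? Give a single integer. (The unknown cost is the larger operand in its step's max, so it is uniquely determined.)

L[6] = 6

step 0 = dur = L[0]=9 = 9
step 1 = dur = max(L[1]=8, C[0]=6) = 8
step 2 = dur = max(L[2]=7, C[1]=5) = 7
step 3 = dur = max(L[3]=4, C[2]=5) = 5
step 4 = dur = max(L[4]=3, C[3]=4) = 4
step 5 = dur = max(L[5]=9, C[4]=9) = 9
step 6 = dur = max(L[6]=?, C[5]=3) = L[6]  (unknown; binding)
step 7 = dur = max(L[7]=9, C[6]=8) = 9
step 8 = dur = max(L[8]=4, C[7]=9) = 9
step 9 = dur = C[8]=6 = 6
sum of known step durations = 66
dur[6] = total - known = 72 - 66 = 6
L[6] is the binding max in step 6, so L[6] = dur[6] = 6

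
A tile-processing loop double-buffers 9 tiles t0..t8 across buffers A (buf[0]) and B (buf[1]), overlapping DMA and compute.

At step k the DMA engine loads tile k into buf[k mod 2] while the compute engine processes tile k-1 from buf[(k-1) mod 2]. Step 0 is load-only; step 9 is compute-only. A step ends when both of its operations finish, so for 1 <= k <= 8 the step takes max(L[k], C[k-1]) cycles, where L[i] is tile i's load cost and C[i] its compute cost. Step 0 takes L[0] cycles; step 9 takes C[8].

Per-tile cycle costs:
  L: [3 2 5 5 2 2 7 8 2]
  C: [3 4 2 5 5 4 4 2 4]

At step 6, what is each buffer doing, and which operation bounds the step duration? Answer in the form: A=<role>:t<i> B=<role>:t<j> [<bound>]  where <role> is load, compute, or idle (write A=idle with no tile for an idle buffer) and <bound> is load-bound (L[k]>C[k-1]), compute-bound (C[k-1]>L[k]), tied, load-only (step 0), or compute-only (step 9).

step 6: A=load:t6 B=compute:t5 [load-bound]

[0] DMA t0→A (3c) ∥ CU idle ⇒ 3c, clock 3
[1] DMA t1→B (2c) ∥ CU A:t0 (3c) ⇒ 3c, clock 6
[2] DMA t2→A (5c) ∥ CU B:t1 (4c) ⇒ 5c, clock 11
[3] DMA t3→B (5c) ∥ CU A:t2 (2c) ⇒ 5c, clock 16
[4] DMA t4→A (2c) ∥ CU B:t3 (5c) ⇒ 5c, clock 21
[5] DMA t5→B (2c) ∥ CU A:t4 (5c) ⇒ 5c, clock 26
[6] DMA t6→A (7c) ∥ CU B:t5 (4c) ⇒ 7c, clock 33
[7] DMA t7→B (8c) ∥ CU A:t6 (4c) ⇒ 8c, clock 41
[8] DMA t8→A (2c) ∥ CU B:t7 (2c) ⇒ 2c, clock 43
[9] DMA idle ∥ CU A:t8 (4c) ⇒ 4c, clock 47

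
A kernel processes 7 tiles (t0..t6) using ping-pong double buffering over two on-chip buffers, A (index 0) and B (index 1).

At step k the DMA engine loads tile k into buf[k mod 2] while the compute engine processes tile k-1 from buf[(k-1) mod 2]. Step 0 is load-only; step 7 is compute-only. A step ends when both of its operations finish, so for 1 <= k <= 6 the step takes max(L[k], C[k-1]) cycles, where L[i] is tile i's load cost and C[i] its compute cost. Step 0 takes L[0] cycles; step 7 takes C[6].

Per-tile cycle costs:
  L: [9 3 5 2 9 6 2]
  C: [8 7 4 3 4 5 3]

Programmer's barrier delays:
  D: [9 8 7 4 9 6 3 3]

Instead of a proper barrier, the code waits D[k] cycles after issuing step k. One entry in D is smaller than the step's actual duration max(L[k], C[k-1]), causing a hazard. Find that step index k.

step 0: need L[0]=9 = 9; D[0]=9 ok
step 1: need max(L[1]=3,C[0]=8) = 8; D[1]=8 ok
step 2: need max(L[2]=5,C[1]=7) = 7; D[2]=7 ok
step 3: need max(L[3]=2,C[2]=4) = 4; D[3]=4 ok
step 4: need max(L[4]=9,C[3]=3) = 9; D[4]=9 ok
step 5: need max(L[5]=6,C[4]=4) = 6; D[5]=6 ok
step 6: need max(L[6]=2,C[5]=5) = 5; D[6]=3 SHORT
step 7: need C[6]=3 = 3; D[7]=3 ok

hazard at step 6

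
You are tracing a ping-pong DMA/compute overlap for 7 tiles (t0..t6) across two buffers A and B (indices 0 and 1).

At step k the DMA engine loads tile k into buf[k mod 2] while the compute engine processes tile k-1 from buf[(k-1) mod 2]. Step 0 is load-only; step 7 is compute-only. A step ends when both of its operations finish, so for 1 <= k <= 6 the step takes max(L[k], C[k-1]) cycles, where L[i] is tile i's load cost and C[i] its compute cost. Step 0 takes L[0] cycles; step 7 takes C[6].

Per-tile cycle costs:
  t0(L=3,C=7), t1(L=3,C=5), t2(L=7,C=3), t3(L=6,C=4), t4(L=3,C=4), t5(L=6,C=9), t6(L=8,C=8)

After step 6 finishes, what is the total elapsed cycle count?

k=0 load=t0/3c comp=- wait=3 total=3
k=1 load=t1/3c comp=t0/7c wait=7 total=10
k=2 load=t2/7c comp=t1/5c wait=7 total=17
k=3 load=t3/6c comp=t2/3c wait=6 total=23
k=4 load=t4/3c comp=t3/4c wait=4 total=27
k=5 load=t5/6c comp=t4/4c wait=6 total=33
k=6 load=t6/8c comp=t5/9c wait=9 total=42
k=7 load=- comp=t6/8c wait=8 total=50

end_cycle[6] = 42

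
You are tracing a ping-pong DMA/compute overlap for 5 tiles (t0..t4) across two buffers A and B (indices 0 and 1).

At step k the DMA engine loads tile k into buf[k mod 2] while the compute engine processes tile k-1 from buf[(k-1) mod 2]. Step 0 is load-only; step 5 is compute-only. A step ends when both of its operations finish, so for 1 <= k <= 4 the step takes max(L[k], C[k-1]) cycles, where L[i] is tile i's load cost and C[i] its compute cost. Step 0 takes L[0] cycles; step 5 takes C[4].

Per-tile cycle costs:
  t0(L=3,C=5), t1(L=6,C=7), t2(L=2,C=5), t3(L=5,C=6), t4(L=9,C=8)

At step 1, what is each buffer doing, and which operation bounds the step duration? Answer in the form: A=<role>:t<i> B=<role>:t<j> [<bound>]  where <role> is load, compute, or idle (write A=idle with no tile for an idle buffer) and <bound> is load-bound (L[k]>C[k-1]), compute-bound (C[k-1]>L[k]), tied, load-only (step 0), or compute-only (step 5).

step 1: A=compute:t0 B=load:t1 [load-bound]

  0. 3=3c; end=3; A:t0 B:-
  1. max(6,5)=6c; end=9; A:t0 B:t1
  2. max(2,7)=7c; end=16; A:t2 B:t1
  3. max(5,5)=5c; end=21; A:t2 B:t3
  4. max(9,6)=9c; end=30; A:t4 B:t3
  5. 8=8c; end=38; A:t4 B:t3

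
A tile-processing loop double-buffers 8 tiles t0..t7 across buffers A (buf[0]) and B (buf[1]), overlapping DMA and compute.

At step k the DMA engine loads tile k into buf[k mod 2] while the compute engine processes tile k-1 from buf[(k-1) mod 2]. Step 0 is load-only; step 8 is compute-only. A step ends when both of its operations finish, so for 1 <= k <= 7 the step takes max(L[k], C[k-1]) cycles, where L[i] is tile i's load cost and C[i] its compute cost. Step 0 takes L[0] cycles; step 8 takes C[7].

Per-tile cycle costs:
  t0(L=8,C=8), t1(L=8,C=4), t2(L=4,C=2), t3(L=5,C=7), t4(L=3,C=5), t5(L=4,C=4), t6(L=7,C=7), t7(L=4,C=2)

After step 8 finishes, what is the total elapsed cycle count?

  0. 8=8c; end=8; A:t0 B:-
  1. max(8,8)=8c; end=16; A:t0 B:t1
  2. max(4,4)=4c; end=20; A:t2 B:t1
  3. max(5,2)=5c; end=25; A:t2 B:t3
  4. max(3,7)=7c; end=32; A:t4 B:t3
  5. max(4,5)=5c; end=37; A:t4 B:t5
  6. max(7,4)=7c; end=44; A:t6 B:t5
  7. max(4,7)=7c; end=51; A:t6 B:t7
  8. 2=2c; end=53; A:t6 B:t7

end_cycle[8] = 53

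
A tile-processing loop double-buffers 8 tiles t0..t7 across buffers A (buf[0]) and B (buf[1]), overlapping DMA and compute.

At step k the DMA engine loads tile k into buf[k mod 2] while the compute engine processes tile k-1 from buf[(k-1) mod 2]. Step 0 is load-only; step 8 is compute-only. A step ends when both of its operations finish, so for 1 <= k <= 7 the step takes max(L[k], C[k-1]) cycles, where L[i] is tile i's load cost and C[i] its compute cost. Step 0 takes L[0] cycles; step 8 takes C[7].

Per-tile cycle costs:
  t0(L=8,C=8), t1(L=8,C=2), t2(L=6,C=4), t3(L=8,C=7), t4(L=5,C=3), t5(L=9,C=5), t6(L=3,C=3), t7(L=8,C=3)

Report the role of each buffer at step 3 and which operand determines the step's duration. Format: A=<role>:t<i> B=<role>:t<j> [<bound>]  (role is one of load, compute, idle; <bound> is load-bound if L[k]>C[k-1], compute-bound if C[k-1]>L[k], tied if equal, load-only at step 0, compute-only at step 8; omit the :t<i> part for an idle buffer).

[0] DMA t0→A (8c) ∥ CU idle ⇒ 8c, clock 8
[1] DMA t1→B (8c) ∥ CU A:t0 (8c) ⇒ 8c, clock 16
[2] DMA t2→A (6c) ∥ CU B:t1 (2c) ⇒ 6c, clock 22
[3] DMA t3→B (8c) ∥ CU A:t2 (4c) ⇒ 8c, clock 30
[4] DMA t4→A (5c) ∥ CU B:t3 (7c) ⇒ 7c, clock 37
[5] DMA t5→B (9c) ∥ CU A:t4 (3c) ⇒ 9c, clock 46
[6] DMA t6→A (3c) ∥ CU B:t5 (5c) ⇒ 5c, clock 51
[7] DMA t7→B (8c) ∥ CU A:t6 (3c) ⇒ 8c, clock 59
[8] DMA idle ∥ CU B:t7 (3c) ⇒ 3c, clock 62

step 3: A=compute:t2 B=load:t3 [load-bound]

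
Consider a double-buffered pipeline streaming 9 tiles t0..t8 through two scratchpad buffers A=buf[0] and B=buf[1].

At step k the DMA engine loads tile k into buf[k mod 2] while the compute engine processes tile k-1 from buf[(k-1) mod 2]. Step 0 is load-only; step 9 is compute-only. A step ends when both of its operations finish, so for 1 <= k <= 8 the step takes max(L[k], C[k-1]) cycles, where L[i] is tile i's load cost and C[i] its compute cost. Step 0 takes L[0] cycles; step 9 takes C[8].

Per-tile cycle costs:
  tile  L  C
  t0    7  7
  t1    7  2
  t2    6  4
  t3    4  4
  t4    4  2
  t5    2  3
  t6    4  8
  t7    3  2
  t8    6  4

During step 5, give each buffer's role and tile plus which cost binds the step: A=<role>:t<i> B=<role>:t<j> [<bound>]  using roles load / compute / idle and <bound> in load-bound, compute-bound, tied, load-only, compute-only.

step 5: A=compute:t4 B=load:t5 [tied]

k=0 load=t0/7c comp=- wait=7 total=7
k=1 load=t1/7c comp=t0/7c wait=7 total=14
k=2 load=t2/6c comp=t1/2c wait=6 total=20
k=3 load=t3/4c comp=t2/4c wait=4 total=24
k=4 load=t4/4c comp=t3/4c wait=4 total=28
k=5 load=t5/2c comp=t4/2c wait=2 total=30
k=6 load=t6/4c comp=t5/3c wait=4 total=34
k=7 load=t7/3c comp=t6/8c wait=8 total=42
k=8 load=t8/6c comp=t7/2c wait=6 total=48
k=9 load=- comp=t8/4c wait=4 total=52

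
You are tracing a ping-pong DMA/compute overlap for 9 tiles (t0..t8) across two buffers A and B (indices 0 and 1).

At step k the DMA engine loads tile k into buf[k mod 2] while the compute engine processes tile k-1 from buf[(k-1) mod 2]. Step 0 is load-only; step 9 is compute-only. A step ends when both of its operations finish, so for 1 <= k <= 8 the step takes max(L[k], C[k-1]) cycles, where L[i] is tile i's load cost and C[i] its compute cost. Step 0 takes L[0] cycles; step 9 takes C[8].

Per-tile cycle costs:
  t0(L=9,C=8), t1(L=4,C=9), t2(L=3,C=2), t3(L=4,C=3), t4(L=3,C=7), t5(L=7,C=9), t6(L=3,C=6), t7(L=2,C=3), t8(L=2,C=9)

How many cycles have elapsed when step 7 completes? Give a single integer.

step 0: L[0]=9 → dur=9, Σ=9 | A=load:t0 B=idle [load-only]
step 1: L[1]=4 C[0]=8 → dur=8, Σ=17 | A=compute:t0 B=load:t1 [compute-bound]
step 2: L[2]=3 C[1]=9 → dur=9, Σ=26 | A=load:t2 B=compute:t1 [compute-bound]
step 3: L[3]=4 C[2]=2 → dur=4, Σ=30 | A=compute:t2 B=load:t3 [load-bound]
step 4: L[4]=3 C[3]=3 → dur=3, Σ=33 | A=load:t4 B=compute:t3 [tied]
step 5: L[5]=7 C[4]=7 → dur=7, Σ=40 | A=compute:t4 B=load:t5 [tied]
step 6: L[6]=3 C[5]=9 → dur=9, Σ=49 | A=load:t6 B=compute:t5 [compute-bound]
step 7: L[7]=2 C[6]=6 → dur=6, Σ=55 | A=compute:t6 B=load:t7 [compute-bound]
step 8: L[8]=2 C[7]=3 → dur=3, Σ=58 | A=load:t8 B=compute:t7 [compute-bound]
step 9: C[8]=9 → dur=9, Σ=67 | A=compute:t8 B=idle [compute-only]

end_cycle[7] = 55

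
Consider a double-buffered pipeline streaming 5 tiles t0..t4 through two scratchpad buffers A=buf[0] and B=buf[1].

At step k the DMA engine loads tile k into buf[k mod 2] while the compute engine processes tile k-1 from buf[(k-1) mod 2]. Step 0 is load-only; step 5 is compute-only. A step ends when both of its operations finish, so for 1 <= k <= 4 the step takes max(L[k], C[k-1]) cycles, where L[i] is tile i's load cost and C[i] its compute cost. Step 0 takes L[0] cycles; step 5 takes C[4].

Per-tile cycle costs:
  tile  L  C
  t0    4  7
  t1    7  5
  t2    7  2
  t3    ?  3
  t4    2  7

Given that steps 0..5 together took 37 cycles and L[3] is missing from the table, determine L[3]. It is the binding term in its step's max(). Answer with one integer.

L[3] = 9

step 0: dur = L[0]=4 = 4
step 1: dur = max(L[1]=7, C[0]=7) = 7
step 2: dur = max(L[2]=7, C[1]=5) = 7
step 3: dur = max(L[3]=?, C[2]=2) = L[3]  (unknown; binding)
step 4: dur = max(L[4]=2, C[3]=3) = 3
step 5: dur = C[4]=7 = 7
sum of known step durations = 28
dur[3] = total - known = 37 - 28 = 9
L[3] is the binding max in step 3, so L[3] = dur[3] = 9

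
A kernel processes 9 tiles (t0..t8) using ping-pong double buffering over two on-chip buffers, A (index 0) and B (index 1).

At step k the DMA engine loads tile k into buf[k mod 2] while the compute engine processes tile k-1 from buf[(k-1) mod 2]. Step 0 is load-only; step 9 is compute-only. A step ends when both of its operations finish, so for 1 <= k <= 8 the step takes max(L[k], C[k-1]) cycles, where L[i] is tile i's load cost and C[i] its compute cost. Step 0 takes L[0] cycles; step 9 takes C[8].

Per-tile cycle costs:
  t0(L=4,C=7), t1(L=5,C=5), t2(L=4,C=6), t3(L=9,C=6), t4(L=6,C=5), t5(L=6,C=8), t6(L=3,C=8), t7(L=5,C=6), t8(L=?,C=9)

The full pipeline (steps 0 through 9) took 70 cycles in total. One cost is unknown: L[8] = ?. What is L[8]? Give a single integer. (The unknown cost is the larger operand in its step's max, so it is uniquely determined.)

L[8] = 8

step 0 = dur = L[0]=4 = 4
step 1 = dur = max(L[1]=5, C[0]=7) = 7
step 2 = dur = max(L[2]=4, C[1]=5) = 5
step 3 = dur = max(L[3]=9, C[2]=6) = 9
step 4 = dur = max(L[4]=6, C[3]=6) = 6
step 5 = dur = max(L[5]=6, C[4]=5) = 6
step 6 = dur = max(L[6]=3, C[5]=8) = 8
step 7 = dur = max(L[7]=5, C[6]=8) = 8
step 8 = dur = max(L[8]=?, C[7]=6) = L[8]  (unknown; binding)
step 9 = dur = C[8]=9 = 9
sum of known step durations = 62
dur[8] = total - known = 70 - 62 = 8
L[8] is the binding max in step 8, so L[8] = dur[8] = 8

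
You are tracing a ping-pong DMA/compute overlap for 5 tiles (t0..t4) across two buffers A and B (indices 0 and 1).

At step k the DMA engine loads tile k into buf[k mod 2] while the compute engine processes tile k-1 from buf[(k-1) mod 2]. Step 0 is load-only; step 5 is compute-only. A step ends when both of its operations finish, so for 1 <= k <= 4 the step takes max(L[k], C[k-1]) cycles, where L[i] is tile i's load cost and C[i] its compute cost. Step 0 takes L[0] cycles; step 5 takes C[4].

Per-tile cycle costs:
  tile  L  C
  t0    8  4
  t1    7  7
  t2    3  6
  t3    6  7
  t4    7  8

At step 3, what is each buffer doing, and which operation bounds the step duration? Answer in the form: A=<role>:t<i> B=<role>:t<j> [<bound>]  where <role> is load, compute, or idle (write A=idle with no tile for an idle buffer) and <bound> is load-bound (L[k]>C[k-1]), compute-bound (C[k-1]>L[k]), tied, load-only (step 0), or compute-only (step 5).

step 3: A=compute:t2 B=load:t3 [tied]

step 0: L[0]=8 → dur=8, Σ=8 | A=load:t0 B=idle [load-only]
step 1: L[1]=7 C[0]=4 → dur=7, Σ=15 | A=compute:t0 B=load:t1 [load-bound]
step 2: L[2]=3 C[1]=7 → dur=7, Σ=22 | A=load:t2 B=compute:t1 [compute-bound]
step 3: L[3]=6 C[2]=6 → dur=6, Σ=28 | A=compute:t2 B=load:t3 [tied]
step 4: L[4]=7 C[3]=7 → dur=7, Σ=35 | A=load:t4 B=compute:t3 [tied]
step 5: C[4]=8 → dur=8, Σ=43 | A=compute:t4 B=idle [compute-only]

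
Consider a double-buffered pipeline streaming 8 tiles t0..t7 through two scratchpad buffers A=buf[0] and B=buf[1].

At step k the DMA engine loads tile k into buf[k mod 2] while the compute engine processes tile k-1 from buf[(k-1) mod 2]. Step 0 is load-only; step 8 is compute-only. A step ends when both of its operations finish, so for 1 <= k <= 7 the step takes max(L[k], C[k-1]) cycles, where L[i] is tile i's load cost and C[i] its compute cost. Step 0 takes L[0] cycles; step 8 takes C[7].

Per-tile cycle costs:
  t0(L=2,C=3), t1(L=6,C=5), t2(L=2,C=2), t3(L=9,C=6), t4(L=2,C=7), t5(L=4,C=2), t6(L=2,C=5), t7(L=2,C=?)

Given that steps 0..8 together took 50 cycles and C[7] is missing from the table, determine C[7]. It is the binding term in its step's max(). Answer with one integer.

C[7] = 8

step 0: dur = L[0]=2 = 2
step 1: dur = max(L[1]=6, C[0]=3) = 6
step 2: dur = max(L[2]=2, C[1]=5) = 5
step 3: dur = max(L[3]=9, C[2]=2) = 9
step 4: dur = max(L[4]=2, C[3]=6) = 6
step 5: dur = max(L[5]=4, C[4]=7) = 7
step 6: dur = max(L[6]=2, C[5]=2) = 2
step 7: dur = max(L[7]=2, C[6]=5) = 5
step 8: dur = C[7]=? = C[7]  (unknown; binding)
sum of known step durations = 42
dur[8] = total - known = 50 - 42 = 8
C[7] is the binding max in step 8, so C[7] = dur[8] = 8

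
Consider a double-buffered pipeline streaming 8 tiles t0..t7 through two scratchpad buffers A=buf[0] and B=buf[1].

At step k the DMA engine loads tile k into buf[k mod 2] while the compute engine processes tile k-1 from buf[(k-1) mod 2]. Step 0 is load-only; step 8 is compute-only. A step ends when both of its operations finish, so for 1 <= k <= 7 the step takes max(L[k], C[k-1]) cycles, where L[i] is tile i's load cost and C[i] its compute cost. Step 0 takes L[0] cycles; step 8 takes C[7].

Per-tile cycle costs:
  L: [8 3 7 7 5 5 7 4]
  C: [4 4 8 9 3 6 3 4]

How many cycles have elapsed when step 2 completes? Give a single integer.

  0. 8=8c; end=8; A:t0 B:-
  1. max(3,4)=4c; end=12; A:t0 B:t1
  2. max(7,4)=7c; end=19; A:t2 B:t1
  3. max(7,8)=8c; end=27; A:t2 B:t3
  4. max(5,9)=9c; end=36; A:t4 B:t3
  5. max(5,3)=5c; end=41; A:t4 B:t5
  6. max(7,6)=7c; end=48; A:t6 B:t5
  7. max(4,3)=4c; end=52; A:t6 B:t7
  8. 4=4c; end=56; A:t6 B:t7

end_cycle[2] = 19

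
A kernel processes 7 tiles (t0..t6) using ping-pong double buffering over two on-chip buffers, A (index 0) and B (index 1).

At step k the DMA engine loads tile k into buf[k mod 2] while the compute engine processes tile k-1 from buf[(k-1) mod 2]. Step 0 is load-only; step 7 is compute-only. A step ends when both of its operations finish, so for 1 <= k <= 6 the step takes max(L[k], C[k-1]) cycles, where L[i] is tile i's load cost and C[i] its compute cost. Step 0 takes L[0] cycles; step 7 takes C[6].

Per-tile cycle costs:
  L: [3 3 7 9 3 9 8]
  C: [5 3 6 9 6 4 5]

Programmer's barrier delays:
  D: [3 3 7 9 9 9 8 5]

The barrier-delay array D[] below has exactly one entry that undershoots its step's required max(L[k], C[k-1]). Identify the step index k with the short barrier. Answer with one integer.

k=0 barrier L[0]=3→3c, D[0]=3 ok
k=1 barrier max(L[1]=3,C[0]=5)→5c, D[1]=3 SHORT
k=2 barrier max(L[2]=7,C[1]=3)→7c, D[2]=7 ok
k=3 barrier max(L[3]=9,C[2]=6)→9c, D[3]=9 ok
k=4 barrier max(L[4]=3,C[3]=9)→9c, D[4]=9 ok
k=5 barrier max(L[5]=9,C[4]=6)→9c, D[5]=9 ok
k=6 barrier max(L[6]=8,C[5]=4)→8c, D[6]=8 ok
k=7 barrier C[6]=5→5c, D[7]=5 ok

hazard at step 1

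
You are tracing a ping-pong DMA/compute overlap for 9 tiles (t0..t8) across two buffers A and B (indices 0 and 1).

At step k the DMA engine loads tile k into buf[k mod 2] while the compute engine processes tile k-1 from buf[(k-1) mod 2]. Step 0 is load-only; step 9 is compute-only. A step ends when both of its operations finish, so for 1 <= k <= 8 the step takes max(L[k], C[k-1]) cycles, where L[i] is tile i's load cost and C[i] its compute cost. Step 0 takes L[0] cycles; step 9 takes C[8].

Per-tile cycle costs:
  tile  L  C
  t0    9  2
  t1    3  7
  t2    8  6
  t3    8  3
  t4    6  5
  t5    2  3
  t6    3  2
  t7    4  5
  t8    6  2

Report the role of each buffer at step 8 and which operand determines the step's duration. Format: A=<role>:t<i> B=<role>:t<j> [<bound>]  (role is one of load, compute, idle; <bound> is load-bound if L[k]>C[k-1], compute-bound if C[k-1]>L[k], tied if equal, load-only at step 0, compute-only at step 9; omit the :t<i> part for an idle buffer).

step 0: L[0]=9 → dur=9, Σ=9 | A=load:t0 B=idle [load-only]
step 1: L[1]=3 C[0]=2 → dur=3, Σ=12 | A=compute:t0 B=load:t1 [load-bound]
step 2: L[2]=8 C[1]=7 → dur=8, Σ=20 | A=load:t2 B=compute:t1 [load-bound]
step 3: L[3]=8 C[2]=6 → dur=8, Σ=28 | A=compute:t2 B=load:t3 [load-bound]
step 4: L[4]=6 C[3]=3 → dur=6, Σ=34 | A=load:t4 B=compute:t3 [load-bound]
step 5: L[5]=2 C[4]=5 → dur=5, Σ=39 | A=compute:t4 B=load:t5 [compute-bound]
step 6: L[6]=3 C[5]=3 → dur=3, Σ=42 | A=load:t6 B=compute:t5 [tied]
step 7: L[7]=4 C[6]=2 → dur=4, Σ=46 | A=compute:t6 B=load:t7 [load-bound]
step 8: L[8]=6 C[7]=5 → dur=6, Σ=52 | A=load:t8 B=compute:t7 [load-bound]
step 9: C[8]=2 → dur=2, Σ=54 | A=compute:t8 B=idle [compute-only]

step 8: A=load:t8 B=compute:t7 [load-bound]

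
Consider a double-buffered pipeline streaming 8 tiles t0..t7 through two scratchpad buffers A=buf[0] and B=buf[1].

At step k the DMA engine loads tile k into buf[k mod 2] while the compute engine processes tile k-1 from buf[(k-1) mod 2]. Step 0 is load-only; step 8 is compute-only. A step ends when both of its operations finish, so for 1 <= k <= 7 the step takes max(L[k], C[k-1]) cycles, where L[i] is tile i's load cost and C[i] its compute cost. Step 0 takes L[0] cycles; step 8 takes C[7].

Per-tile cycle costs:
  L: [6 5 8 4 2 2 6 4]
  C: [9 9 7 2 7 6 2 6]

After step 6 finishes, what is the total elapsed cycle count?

end_cycle[6] = 46

step 0: L[0]=6 → dur=6, Σ=6 | A=load:t0 B=idle [load-only]
step 1: L[1]=5 C[0]=9 → dur=9, Σ=15 | A=compute:t0 B=load:t1 [compute-bound]
step 2: L[2]=8 C[1]=9 → dur=9, Σ=24 | A=load:t2 B=compute:t1 [compute-bound]
step 3: L[3]=4 C[2]=7 → dur=7, Σ=31 | A=compute:t2 B=load:t3 [compute-bound]
step 4: L[4]=2 C[3]=2 → dur=2, Σ=33 | A=load:t4 B=compute:t3 [tied]
step 5: L[5]=2 C[4]=7 → dur=7, Σ=40 | A=compute:t4 B=load:t5 [compute-bound]
step 6: L[6]=6 C[5]=6 → dur=6, Σ=46 | A=load:t6 B=compute:t5 [tied]
step 7: L[7]=4 C[6]=2 → dur=4, Σ=50 | A=compute:t6 B=load:t7 [load-bound]
step 8: C[7]=6 → dur=6, Σ=56 | A=idle B=compute:t7 [compute-only]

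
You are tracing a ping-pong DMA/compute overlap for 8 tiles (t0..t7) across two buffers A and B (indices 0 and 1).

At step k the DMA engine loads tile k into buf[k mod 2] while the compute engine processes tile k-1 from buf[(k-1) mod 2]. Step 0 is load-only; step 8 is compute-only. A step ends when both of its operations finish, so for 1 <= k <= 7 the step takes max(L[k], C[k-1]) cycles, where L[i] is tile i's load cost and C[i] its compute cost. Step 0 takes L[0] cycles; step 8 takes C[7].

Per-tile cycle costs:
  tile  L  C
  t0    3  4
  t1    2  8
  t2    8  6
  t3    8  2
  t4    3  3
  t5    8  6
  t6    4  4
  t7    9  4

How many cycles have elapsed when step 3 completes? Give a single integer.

k=0 load=t0/3c comp=- wait=3 total=3
k=1 load=t1/2c comp=t0/4c wait=4 total=7
k=2 load=t2/8c comp=t1/8c wait=8 total=15
k=3 load=t3/8c comp=t2/6c wait=8 total=23
k=4 load=t4/3c comp=t3/2c wait=3 total=26
k=5 load=t5/8c comp=t4/3c wait=8 total=34
k=6 load=t6/4c comp=t5/6c wait=6 total=40
k=7 load=t7/9c comp=t6/4c wait=9 total=49
k=8 load=- comp=t7/4c wait=4 total=53

end_cycle[3] = 23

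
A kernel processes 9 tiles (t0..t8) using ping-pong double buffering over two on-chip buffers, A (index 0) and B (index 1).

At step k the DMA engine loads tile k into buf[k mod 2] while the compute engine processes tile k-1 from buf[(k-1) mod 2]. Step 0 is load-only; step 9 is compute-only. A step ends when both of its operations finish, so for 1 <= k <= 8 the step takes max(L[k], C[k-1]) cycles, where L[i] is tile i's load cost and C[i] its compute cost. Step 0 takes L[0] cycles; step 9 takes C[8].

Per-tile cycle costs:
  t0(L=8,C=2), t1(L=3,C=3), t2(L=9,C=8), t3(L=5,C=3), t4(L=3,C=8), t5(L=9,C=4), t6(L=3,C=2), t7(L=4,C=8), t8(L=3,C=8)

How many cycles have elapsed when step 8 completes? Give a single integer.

k=0 load=t0/8c comp=- wait=8 total=8
k=1 load=t1/3c comp=t0/2c wait=3 total=11
k=2 load=t2/9c comp=t1/3c wait=9 total=20
k=3 load=t3/5c comp=t2/8c wait=8 total=28
k=4 load=t4/3c comp=t3/3c wait=3 total=31
k=5 load=t5/9c comp=t4/8c wait=9 total=40
k=6 load=t6/3c comp=t5/4c wait=4 total=44
k=7 load=t7/4c comp=t6/2c wait=4 total=48
k=8 load=t8/3c comp=t7/8c wait=8 total=56
k=9 load=- comp=t8/8c wait=8 total=64

end_cycle[8] = 56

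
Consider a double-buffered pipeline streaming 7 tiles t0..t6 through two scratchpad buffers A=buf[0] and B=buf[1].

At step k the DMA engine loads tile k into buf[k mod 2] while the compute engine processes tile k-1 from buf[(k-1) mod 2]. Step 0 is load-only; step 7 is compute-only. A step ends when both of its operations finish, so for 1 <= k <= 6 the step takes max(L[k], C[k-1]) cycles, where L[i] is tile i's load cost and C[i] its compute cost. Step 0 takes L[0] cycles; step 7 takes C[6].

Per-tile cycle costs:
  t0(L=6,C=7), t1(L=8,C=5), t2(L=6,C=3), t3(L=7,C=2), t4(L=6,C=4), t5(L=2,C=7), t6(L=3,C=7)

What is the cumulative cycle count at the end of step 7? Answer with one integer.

end_cycle[7] = 51

k=0 load=t0/6c comp=- wait=6 total=6
k=1 load=t1/8c comp=t0/7c wait=8 total=14
k=2 load=t2/6c comp=t1/5c wait=6 total=20
k=3 load=t3/7c comp=t2/3c wait=7 total=27
k=4 load=t4/6c comp=t3/2c wait=6 total=33
k=5 load=t5/2c comp=t4/4c wait=4 total=37
k=6 load=t6/3c comp=t5/7c wait=7 total=44
k=7 load=- comp=t6/7c wait=7 total=51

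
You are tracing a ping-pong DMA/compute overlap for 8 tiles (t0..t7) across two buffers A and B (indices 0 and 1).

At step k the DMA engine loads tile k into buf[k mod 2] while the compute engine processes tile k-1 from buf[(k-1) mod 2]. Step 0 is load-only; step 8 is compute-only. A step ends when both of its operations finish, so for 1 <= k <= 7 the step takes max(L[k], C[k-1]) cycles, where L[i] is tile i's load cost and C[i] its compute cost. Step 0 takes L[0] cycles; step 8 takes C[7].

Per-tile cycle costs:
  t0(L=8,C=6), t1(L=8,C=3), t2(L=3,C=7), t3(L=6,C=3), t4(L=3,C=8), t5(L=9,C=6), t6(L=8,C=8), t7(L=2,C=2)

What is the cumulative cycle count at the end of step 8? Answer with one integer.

end_cycle[8] = 56

step 0: L[0]=8 → dur=8, Σ=8 | A=load:t0 B=idle [load-only]
step 1: L[1]=8 C[0]=6 → dur=8, Σ=16 | A=compute:t0 B=load:t1 [load-bound]
step 2: L[2]=3 C[1]=3 → dur=3, Σ=19 | A=load:t2 B=compute:t1 [tied]
step 3: L[3]=6 C[2]=7 → dur=7, Σ=26 | A=compute:t2 B=load:t3 [compute-bound]
step 4: L[4]=3 C[3]=3 → dur=3, Σ=29 | A=load:t4 B=compute:t3 [tied]
step 5: L[5]=9 C[4]=8 → dur=9, Σ=38 | A=compute:t4 B=load:t5 [load-bound]
step 6: L[6]=8 C[5]=6 → dur=8, Σ=46 | A=load:t6 B=compute:t5 [load-bound]
step 7: L[7]=2 C[6]=8 → dur=8, Σ=54 | A=compute:t6 B=load:t7 [compute-bound]
step 8: C[7]=2 → dur=2, Σ=56 | A=idle B=compute:t7 [compute-only]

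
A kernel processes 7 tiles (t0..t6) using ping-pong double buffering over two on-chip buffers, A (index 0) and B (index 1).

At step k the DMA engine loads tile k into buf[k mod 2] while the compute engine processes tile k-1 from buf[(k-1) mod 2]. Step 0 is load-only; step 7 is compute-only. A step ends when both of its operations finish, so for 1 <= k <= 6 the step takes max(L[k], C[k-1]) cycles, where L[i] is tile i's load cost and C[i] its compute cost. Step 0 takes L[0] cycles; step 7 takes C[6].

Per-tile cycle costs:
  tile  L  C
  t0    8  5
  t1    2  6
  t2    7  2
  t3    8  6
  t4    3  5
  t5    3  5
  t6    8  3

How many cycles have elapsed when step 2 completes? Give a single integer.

end_cycle[2] = 20

[0] DMA t0→A (8c) ∥ CU idle ⇒ 8c, clock 8
[1] DMA t1→B (2c) ∥ CU A:t0 (5c) ⇒ 5c, clock 13
[2] DMA t2→A (7c) ∥ CU B:t1 (6c) ⇒ 7c, clock 20
[3] DMA t3→B (8c) ∥ CU A:t2 (2c) ⇒ 8c, clock 28
[4] DMA t4→A (3c) ∥ CU B:t3 (6c) ⇒ 6c, clock 34
[5] DMA t5→B (3c) ∥ CU A:t4 (5c) ⇒ 5c, clock 39
[6] DMA t6→A (8c) ∥ CU B:t5 (5c) ⇒ 8c, clock 47
[7] DMA idle ∥ CU A:t6 (3c) ⇒ 3c, clock 50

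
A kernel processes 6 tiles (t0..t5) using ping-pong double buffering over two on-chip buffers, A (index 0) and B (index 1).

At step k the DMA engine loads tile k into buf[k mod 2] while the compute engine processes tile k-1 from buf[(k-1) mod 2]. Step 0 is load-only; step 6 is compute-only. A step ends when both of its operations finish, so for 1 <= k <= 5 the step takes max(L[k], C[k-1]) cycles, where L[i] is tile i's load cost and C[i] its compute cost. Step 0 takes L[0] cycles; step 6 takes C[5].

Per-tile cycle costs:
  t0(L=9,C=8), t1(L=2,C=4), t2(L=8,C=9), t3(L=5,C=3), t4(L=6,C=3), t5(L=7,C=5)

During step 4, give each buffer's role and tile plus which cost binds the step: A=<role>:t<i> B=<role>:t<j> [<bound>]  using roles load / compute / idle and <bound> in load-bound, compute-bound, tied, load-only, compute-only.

step 4: A=load:t4 B=compute:t3 [load-bound]

step 0: L[0]=9 → dur=9, Σ=9 | A=load:t0 B=idle [load-only]
step 1: L[1]=2 C[0]=8 → dur=8, Σ=17 | A=compute:t0 B=load:t1 [compute-bound]
step 2: L[2]=8 C[1]=4 → dur=8, Σ=25 | A=load:t2 B=compute:t1 [load-bound]
step 3: L[3]=5 C[2]=9 → dur=9, Σ=34 | A=compute:t2 B=load:t3 [compute-bound]
step 4: L[4]=6 C[3]=3 → dur=6, Σ=40 | A=load:t4 B=compute:t3 [load-bound]
step 5: L[5]=7 C[4]=3 → dur=7, Σ=47 | A=compute:t4 B=load:t5 [load-bound]
step 6: C[5]=5 → dur=5, Σ=52 | A=idle B=compute:t5 [compute-only]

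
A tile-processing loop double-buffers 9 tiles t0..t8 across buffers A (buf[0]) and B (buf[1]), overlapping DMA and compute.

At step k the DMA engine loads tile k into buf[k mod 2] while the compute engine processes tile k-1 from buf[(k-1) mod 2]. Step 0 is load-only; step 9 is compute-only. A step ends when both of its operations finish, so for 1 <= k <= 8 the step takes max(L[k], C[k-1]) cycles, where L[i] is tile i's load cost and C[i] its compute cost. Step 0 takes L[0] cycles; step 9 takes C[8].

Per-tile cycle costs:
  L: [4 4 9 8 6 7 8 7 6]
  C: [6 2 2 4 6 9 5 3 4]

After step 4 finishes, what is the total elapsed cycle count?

end_cycle[4] = 33

k=0 load=t0/4c comp=- wait=4 total=4
k=1 load=t1/4c comp=t0/6c wait=6 total=10
k=2 load=t2/9c comp=t1/2c wait=9 total=19
k=3 load=t3/8c comp=t2/2c wait=8 total=27
k=4 load=t4/6c comp=t3/4c wait=6 total=33
k=5 load=t5/7c comp=t4/6c wait=7 total=40
k=6 load=t6/8c comp=t5/9c wait=9 total=49
k=7 load=t7/7c comp=t6/5c wait=7 total=56
k=8 load=t8/6c comp=t7/3c wait=6 total=62
k=9 load=- comp=t8/4c wait=4 total=66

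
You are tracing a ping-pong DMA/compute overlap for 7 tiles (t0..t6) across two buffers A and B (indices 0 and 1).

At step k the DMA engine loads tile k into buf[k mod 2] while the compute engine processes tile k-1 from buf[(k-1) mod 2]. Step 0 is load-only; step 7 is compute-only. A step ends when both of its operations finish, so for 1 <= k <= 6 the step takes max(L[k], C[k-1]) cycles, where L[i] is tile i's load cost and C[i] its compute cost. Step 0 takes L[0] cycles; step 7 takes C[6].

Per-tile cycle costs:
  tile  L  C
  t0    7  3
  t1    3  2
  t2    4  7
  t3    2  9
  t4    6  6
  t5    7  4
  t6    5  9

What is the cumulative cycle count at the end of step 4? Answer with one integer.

end_cycle[4] = 30

k=0 load=t0/7c comp=- wait=7 total=7
k=1 load=t1/3c comp=t0/3c wait=3 total=10
k=2 load=t2/4c comp=t1/2c wait=4 total=14
k=3 load=t3/2c comp=t2/7c wait=7 total=21
k=4 load=t4/6c comp=t3/9c wait=9 total=30
k=5 load=t5/7c comp=t4/6c wait=7 total=37
k=6 load=t6/5c comp=t5/4c wait=5 total=42
k=7 load=- comp=t6/9c wait=9 total=51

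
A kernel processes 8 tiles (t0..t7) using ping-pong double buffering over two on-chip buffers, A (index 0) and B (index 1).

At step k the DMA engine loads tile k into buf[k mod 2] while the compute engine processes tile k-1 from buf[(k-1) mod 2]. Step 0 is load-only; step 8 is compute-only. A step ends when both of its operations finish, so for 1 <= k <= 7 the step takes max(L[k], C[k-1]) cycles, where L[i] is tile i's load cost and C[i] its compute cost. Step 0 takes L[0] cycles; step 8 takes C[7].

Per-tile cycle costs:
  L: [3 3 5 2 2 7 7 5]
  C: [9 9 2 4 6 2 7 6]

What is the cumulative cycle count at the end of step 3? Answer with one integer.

  0. 3=3c; end=3; A:t0 B:-
  1. max(3,9)=9c; end=12; A:t0 B:t1
  2. max(5,9)=9c; end=21; A:t2 B:t1
  3. max(2,2)=2c; end=23; A:t2 B:t3
  4. max(2,4)=4c; end=27; A:t4 B:t3
  5. max(7,6)=7c; end=34; A:t4 B:t5
  6. max(7,2)=7c; end=41; A:t6 B:t5
  7. max(5,7)=7c; end=48; A:t6 B:t7
  8. 6=6c; end=54; A:t6 B:t7

end_cycle[3] = 23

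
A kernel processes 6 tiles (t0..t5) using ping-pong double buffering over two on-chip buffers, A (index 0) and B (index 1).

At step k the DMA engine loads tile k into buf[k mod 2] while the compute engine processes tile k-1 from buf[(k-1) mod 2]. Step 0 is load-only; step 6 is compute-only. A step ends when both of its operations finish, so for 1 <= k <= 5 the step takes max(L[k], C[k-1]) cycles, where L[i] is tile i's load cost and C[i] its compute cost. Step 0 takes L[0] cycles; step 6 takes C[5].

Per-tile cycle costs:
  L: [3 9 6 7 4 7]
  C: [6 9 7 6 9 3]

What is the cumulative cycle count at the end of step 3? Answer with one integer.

end_cycle[3] = 28

k=0 load=t0/3c comp=- wait=3 total=3
k=1 load=t1/9c comp=t0/6c wait=9 total=12
k=2 load=t2/6c comp=t1/9c wait=9 total=21
k=3 load=t3/7c comp=t2/7c wait=7 total=28
k=4 load=t4/4c comp=t3/6c wait=6 total=34
k=5 load=t5/7c comp=t4/9c wait=9 total=43
k=6 load=- comp=t5/3c wait=3 total=46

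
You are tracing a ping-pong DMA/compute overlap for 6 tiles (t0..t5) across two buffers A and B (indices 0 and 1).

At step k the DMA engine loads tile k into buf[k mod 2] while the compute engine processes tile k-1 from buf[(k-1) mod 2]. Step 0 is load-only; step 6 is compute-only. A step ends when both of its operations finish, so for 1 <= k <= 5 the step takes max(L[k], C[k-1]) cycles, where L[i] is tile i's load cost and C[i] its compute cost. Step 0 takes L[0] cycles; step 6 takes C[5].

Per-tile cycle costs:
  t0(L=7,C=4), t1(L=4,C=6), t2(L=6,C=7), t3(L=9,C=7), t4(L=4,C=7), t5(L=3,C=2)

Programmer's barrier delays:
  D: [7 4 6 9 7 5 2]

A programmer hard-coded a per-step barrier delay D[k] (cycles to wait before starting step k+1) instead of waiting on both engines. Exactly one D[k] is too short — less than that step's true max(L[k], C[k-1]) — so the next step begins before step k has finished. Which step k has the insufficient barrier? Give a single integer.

hazard at step 5

k=0 barrier L[0]=7→7c, D[0]=7 ok
k=1 barrier max(L[1]=4,C[0]=4)→4c, D[1]=4 ok
k=2 barrier max(L[2]=6,C[1]=6)→6c, D[2]=6 ok
k=3 barrier max(L[3]=9,C[2]=7)→9c, D[3]=9 ok
k=4 barrier max(L[4]=4,C[3]=7)→7c, D[4]=7 ok
k=5 barrier max(L[5]=3,C[4]=7)→7c, D[5]=5 SHORT
k=6 barrier C[5]=2→2c, D[6]=2 ok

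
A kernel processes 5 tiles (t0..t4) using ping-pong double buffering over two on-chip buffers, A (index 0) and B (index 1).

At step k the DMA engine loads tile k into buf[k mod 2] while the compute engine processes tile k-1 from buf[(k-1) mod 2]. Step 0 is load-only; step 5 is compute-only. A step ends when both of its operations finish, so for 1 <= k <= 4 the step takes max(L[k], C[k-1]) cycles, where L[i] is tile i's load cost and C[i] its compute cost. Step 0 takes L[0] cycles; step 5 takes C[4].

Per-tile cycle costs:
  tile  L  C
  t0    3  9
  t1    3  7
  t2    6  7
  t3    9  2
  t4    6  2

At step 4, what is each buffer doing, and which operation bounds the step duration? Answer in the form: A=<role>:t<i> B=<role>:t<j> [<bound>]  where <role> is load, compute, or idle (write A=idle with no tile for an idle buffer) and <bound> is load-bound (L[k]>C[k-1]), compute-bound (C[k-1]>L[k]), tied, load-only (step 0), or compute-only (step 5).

step 0: L[0]=3 → dur=3, Σ=3 | A=load:t0 B=idle [load-only]
step 1: L[1]=3 C[0]=9 → dur=9, Σ=12 | A=compute:t0 B=load:t1 [compute-bound]
step 2: L[2]=6 C[1]=7 → dur=7, Σ=19 | A=load:t2 B=compute:t1 [compute-bound]
step 3: L[3]=9 C[2]=7 → dur=9, Σ=28 | A=compute:t2 B=load:t3 [load-bound]
step 4: L[4]=6 C[3]=2 → dur=6, Σ=34 | A=load:t4 B=compute:t3 [load-bound]
step 5: C[4]=2 → dur=2, Σ=36 | A=compute:t4 B=idle [compute-only]

step 4: A=load:t4 B=compute:t3 [load-bound]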